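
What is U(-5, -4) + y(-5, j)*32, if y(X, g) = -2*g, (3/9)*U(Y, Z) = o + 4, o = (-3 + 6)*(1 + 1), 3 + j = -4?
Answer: 478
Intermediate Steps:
j = -7 (j = -3 - 4 = -7)
o = 6 (o = 3*2 = 6)
U(Y, Z) = 30 (U(Y, Z) = 3*(6 + 4) = 3*10 = 30)
U(-5, -4) + y(-5, j)*32 = 30 - 2*(-7)*32 = 30 + 14*32 = 30 + 448 = 478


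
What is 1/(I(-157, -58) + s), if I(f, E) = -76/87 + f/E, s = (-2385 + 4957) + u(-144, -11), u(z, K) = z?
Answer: 6/14579 ≈ 0.00041155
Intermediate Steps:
s = 2428 (s = (-2385 + 4957) - 144 = 2572 - 144 = 2428)
I(f, E) = -76/87 + f/E (I(f, E) = -76*1/87 + f/E = -76/87 + f/E)
1/(I(-157, -58) + s) = 1/((-76/87 - 157/(-58)) + 2428) = 1/((-76/87 - 157*(-1/58)) + 2428) = 1/((-76/87 + 157/58) + 2428) = 1/(11/6 + 2428) = 1/(14579/6) = 6/14579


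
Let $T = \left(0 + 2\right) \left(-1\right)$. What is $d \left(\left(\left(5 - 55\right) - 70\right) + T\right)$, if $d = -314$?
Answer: $38308$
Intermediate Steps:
$T = -2$ ($T = 2 \left(-1\right) = -2$)
$d \left(\left(\left(5 - 55\right) - 70\right) + T\right) = - 314 \left(\left(\left(5 - 55\right) - 70\right) - 2\right) = - 314 \left(\left(-50 - 70\right) - 2\right) = - 314 \left(-120 - 2\right) = \left(-314\right) \left(-122\right) = 38308$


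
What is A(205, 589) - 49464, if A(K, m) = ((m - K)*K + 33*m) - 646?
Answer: 48047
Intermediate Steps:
A(K, m) = -646 + 33*m + K*(m - K) (A(K, m) = (K*(m - K) + 33*m) - 646 = (33*m + K*(m - K)) - 646 = -646 + 33*m + K*(m - K))
A(205, 589) - 49464 = (-646 - 1*205**2 + 33*589 + 205*589) - 49464 = (-646 - 1*42025 + 19437 + 120745) - 49464 = (-646 - 42025 + 19437 + 120745) - 49464 = 97511 - 49464 = 48047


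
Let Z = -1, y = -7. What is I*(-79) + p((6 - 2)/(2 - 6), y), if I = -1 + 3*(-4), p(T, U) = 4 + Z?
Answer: 1030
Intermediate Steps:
p(T, U) = 3 (p(T, U) = 4 - 1 = 3)
I = -13 (I = -1 - 12 = -13)
I*(-79) + p((6 - 2)/(2 - 6), y) = -13*(-79) + 3 = 1027 + 3 = 1030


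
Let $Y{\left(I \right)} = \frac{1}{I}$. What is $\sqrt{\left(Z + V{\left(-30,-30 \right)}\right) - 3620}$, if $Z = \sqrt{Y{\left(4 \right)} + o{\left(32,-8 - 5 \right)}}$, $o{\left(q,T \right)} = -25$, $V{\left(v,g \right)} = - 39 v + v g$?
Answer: $\frac{\sqrt{-6200 + 6 i \sqrt{11}}}{2} \approx 0.063182 + 39.37 i$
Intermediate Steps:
$V{\left(v,g \right)} = - 39 v + g v$
$Z = \frac{3 i \sqrt{11}}{2}$ ($Z = \sqrt{\frac{1}{4} - 25} = \sqrt{- \frac{99}{4}} = \frac{3 i \sqrt{11}}{2} \approx 4.9749 i$)
$\sqrt{\left(Z + V{\left(-30,-30 \right)}\right) - 3620} = \sqrt{\left(\frac{3 i \sqrt{11}}{2} - 30 \left(-39 - 30\right)\right) - 3620} = \sqrt{\left(\frac{3 i \sqrt{11}}{2} - -2070\right) - 3620} = \sqrt{\left(\frac{3 i \sqrt{11}}{2} + 2070\right) - 3620} = \sqrt{\left(2070 + \frac{3 i \sqrt{11}}{2}\right) - 3620} = \sqrt{-1550 + \frac{3 i \sqrt{11}}{2}}$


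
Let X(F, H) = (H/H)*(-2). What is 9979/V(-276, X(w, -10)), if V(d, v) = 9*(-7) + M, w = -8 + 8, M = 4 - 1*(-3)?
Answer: -9979/56 ≈ -178.20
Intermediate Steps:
M = 7 (M = 4 + 3 = 7)
w = 0
X(F, H) = -2 (X(F, H) = 1*(-2) = -2)
V(d, v) = -56 (V(d, v) = 9*(-7) + 7 = -63 + 7 = -56)
9979/V(-276, X(w, -10)) = 9979/(-56) = 9979*(-1/56) = -9979/56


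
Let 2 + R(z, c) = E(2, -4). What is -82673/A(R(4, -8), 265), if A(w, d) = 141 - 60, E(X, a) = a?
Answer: -82673/81 ≈ -1020.7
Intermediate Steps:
R(z, c) = -6 (R(z, c) = -2 - 4 = -6)
A(w, d) = 81
-82673/A(R(4, -8), 265) = -82673/81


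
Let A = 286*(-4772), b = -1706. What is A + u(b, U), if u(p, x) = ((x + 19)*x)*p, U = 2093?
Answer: -7542594488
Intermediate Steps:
u(p, x) = p*x*(19 + x) (u(p, x) = ((19 + x)*x)*p = (x*(19 + x))*p = p*x*(19 + x))
A = -1364792
A + u(b, U) = -1364792 - 1706*2093*(19 + 2093) = -1364792 - 1706*2093*2112 = -1364792 - 7541229696 = -7542594488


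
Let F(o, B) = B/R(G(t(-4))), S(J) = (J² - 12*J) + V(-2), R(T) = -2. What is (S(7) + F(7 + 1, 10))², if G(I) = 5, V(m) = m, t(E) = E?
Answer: 1764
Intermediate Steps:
S(J) = -2 + J² - 12*J (S(J) = (J² - 12*J) - 2 = -2 + J² - 12*J)
F(o, B) = -B/2 (F(o, B) = B/(-2) = B*(-½) = -B/2)
(S(7) + F(7 + 1, 10))² = ((-2 + 7² - 12*7) - ½*10)² = ((-2 + 49 - 84) - 5)² = (-37 - 5)² = (-42)² = 1764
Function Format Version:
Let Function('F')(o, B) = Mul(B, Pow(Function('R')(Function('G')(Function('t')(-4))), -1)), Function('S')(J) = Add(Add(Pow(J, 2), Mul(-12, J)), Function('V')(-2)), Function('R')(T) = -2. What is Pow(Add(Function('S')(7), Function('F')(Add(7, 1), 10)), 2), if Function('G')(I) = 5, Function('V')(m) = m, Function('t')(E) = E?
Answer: 1764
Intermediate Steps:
Function('S')(J) = Add(-2, Pow(J, 2), Mul(-12, J)) (Function('S')(J) = Add(Add(Pow(J, 2), Mul(-12, J)), -2) = Add(-2, Pow(J, 2), Mul(-12, J)))
Function('F')(o, B) = Mul(Rational(-1, 2), B) (Function('F')(o, B) = Mul(B, Pow(-2, -1)) = Mul(B, Rational(-1, 2)) = Mul(Rational(-1, 2), B))
Pow(Add(Function('S')(7), Function('F')(Add(7, 1), 10)), 2) = Pow(Add(Add(-2, Pow(7, 2), Mul(-12, 7)), Mul(Rational(-1, 2), 10)), 2) = Pow(Add(Add(-2, 49, -84), -5), 2) = Pow(Add(-37, -5), 2) = Pow(-42, 2) = 1764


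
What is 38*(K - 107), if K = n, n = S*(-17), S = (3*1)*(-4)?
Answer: 3686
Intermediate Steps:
S = -12 (S = 3*(-4) = -12)
n = 204 (n = -12*(-17) = 204)
K = 204
38*(K - 107) = 38*(204 - 107) = 38*97 = 3686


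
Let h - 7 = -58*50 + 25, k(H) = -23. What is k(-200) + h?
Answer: -2891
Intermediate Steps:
h = -2868 (h = 7 + (-58*50 + 25) = 7 + (-2900 + 25) = 7 - 2875 = -2868)
k(-200) + h = -23 - 2868 = -2891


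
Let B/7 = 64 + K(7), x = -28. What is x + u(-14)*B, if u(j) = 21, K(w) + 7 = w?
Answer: 9380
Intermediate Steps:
K(w) = -7 + w
B = 448 (B = 7*(64 + (-7 + 7)) = 7*(64 + 0) = 7*64 = 448)
x + u(-14)*B = -28 + 21*448 = -28 + 9408 = 9380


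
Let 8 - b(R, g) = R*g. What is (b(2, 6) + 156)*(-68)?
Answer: -10336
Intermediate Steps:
b(R, g) = 8 - R*g
(b(2, 6) + 156)*(-68) = ((8 - 1*2*6) + 156)*(-68) = ((8 - 12) + 156)*(-68) = (-4 + 156)*(-68) = 152*(-68) = -10336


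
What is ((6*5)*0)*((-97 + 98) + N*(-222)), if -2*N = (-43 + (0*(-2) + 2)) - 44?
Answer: 0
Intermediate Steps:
N = 85/2 (N = -((-43 + (0*(-2) + 2)) - 44)/2 = -((-43 + (0 + 2)) - 44)/2 = -((-43 + 2) - 44)/2 = -(-41 - 44)/2 = -½*(-85) = 85/2 ≈ 42.500)
((6*5)*0)*((-97 + 98) + N*(-222)) = ((6*5)*0)*((-97 + 98) + (85/2)*(-222)) = (30*0)*(1 - 9435) = 0*(-9434) = 0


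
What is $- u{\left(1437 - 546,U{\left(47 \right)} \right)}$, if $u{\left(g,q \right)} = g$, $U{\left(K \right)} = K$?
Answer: $-891$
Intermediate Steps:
$- u{\left(1437 - 546,U{\left(47 \right)} \right)} = - (1437 - 546) = \left(-1\right) 891 = -891$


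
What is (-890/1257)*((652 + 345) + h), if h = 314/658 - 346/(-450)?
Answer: -13153339726/18609885 ≈ -706.79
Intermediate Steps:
h = 92242/74025 (h = 314*(1/658) - 346*(-1/450) = 157/329 + 173/225 = 92242/74025 ≈ 1.2461)
(-890/1257)*((652 + 345) + h) = (-890/1257)*((652 + 345) + 92242/74025) = (-890*1/1257)*(997 + 92242/74025) = -890/1257*73895167/74025 = -13153339726/18609885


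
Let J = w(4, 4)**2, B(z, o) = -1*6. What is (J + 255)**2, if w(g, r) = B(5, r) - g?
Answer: 126025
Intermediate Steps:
B(z, o) = -6
w(g, r) = -6 - g
J = 100 (J = (-6 - 1*4)**2 = (-6 - 4)**2 = (-10)**2 = 100)
(J + 255)**2 = (100 + 255)**2 = 355**2 = 126025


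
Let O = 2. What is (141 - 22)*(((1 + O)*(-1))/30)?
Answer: -119/10 ≈ -11.900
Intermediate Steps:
(141 - 22)*(((1 + O)*(-1))/30) = (141 - 22)*(((1 + 2)*(-1))/30) = 119*((3*(-1))*(1/30)) = 119*(-3*1/30) = 119*(-1/10) = -119/10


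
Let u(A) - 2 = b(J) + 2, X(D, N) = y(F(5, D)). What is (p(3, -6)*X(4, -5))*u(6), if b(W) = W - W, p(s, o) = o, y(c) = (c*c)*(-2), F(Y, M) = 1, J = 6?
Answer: 48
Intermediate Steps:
y(c) = -2*c**2 (y(c) = c**2*(-2) = -2*c**2)
X(D, N) = -2 (X(D, N) = -2*1**2 = -2*1 = -2)
b(W) = 0
u(A) = 4 (u(A) = 2 + (0 + 2) = 2 + 2 = 4)
(p(3, -6)*X(4, -5))*u(6) = -6*(-2)*4 = 12*4 = 48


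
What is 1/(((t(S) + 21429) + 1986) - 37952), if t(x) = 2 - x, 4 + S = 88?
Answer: -1/14619 ≈ -6.8404e-5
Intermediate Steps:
S = 84 (S = -4 + 88 = 84)
1/(((t(S) + 21429) + 1986) - 37952) = 1/((((2 - 1*84) + 21429) + 1986) - 37952) = 1/((((2 - 84) + 21429) + 1986) - 37952) = 1/(((-82 + 21429) + 1986) - 37952) = 1/((21347 + 1986) - 37952) = 1/(23333 - 37952) = 1/(-14619) = -1/14619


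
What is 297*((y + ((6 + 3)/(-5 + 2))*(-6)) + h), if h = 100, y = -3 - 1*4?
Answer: 32967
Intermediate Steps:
y = -7 (y = -3 - 4 = -7)
297*((y + ((6 + 3)/(-5 + 2))*(-6)) + h) = 297*((-7 + ((6 + 3)/(-5 + 2))*(-6)) + 100) = 297*((-7 + (9/(-3))*(-6)) + 100) = 297*((-7 + (9*(-⅓))*(-6)) + 100) = 297*((-7 - 3*(-6)) + 100) = 297*((-7 + 18) + 100) = 297*(11 + 100) = 297*111 = 32967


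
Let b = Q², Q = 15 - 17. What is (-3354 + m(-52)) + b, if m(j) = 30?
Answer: -3320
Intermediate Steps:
Q = -2
b = 4 (b = (-2)² = 4)
(-3354 + m(-52)) + b = (-3354 + 30) + 4 = -3324 + 4 = -3320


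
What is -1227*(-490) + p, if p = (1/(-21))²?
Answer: 265142431/441 ≈ 6.0123e+5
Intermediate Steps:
p = 1/441 (p = (-1/21)² = 1/441 ≈ 0.0022676)
-1227*(-490) + p = -1227*(-490) + 1/441 = 601230 + 1/441 = 265142431/441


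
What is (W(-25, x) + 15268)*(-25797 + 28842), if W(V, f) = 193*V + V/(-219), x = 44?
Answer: 2321347630/73 ≈ 3.1799e+7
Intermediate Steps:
W(V, f) = 42266*V/219 (W(V, f) = 193*V + V*(-1/219) = 193*V - V/219 = 42266*V/219)
(W(-25, x) + 15268)*(-25797 + 28842) = ((42266/219)*(-25) + 15268)*(-25797 + 28842) = (-1056650/219 + 15268)*3045 = (2287042/219)*3045 = 2321347630/73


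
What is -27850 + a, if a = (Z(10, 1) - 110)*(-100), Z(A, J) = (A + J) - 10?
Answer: -16950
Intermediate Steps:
Z(A, J) = -10 + A + J
a = 10900 (a = ((-10 + 10 + 1) - 110)*(-100) = (1 - 110)*(-100) = -109*(-100) = 10900)
-27850 + a = -27850 + 10900 = -16950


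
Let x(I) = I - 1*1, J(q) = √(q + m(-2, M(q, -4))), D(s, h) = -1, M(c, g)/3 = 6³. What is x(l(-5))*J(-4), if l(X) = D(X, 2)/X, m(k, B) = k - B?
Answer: -4*I*√654/5 ≈ -20.459*I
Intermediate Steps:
M(c, g) = 648 (M(c, g) = 3*6³ = 3*216 = 648)
l(X) = -1/X
J(q) = √(-650 + q) (J(q) = √(q + (-2 - 1*648)) = √(q + (-2 - 648)) = √(q - 650) = √(-650 + q))
x(I) = -1 + I (x(I) = I - 1 = -1 + I)
x(l(-5))*J(-4) = (-1 - 1/(-5))*√(-650 - 4) = (-1 - 1*(-⅕))*√(-654) = (-1 + ⅕)*(I*√654) = -4*I*√654/5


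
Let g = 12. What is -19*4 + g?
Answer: -64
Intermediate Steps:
-19*4 + g = -19*4 + 12 = -76 + 12 = -64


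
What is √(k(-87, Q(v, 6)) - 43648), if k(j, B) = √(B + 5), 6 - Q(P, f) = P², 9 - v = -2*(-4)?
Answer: √(-43648 + √10) ≈ 208.91*I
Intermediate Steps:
v = 1 (v = 9 - (-2)*(-4) = 9 - 1*8 = 9 - 8 = 1)
Q(P, f) = 6 - P²
k(j, B) = √(5 + B)
√(k(-87, Q(v, 6)) - 43648) = √(√(5 + (6 - 1*1²)) - 43648) = √(√(5 + (6 - 1*1)) - 43648) = √(√(5 + (6 - 1)) - 43648) = √(√(5 + 5) - 43648) = √(√10 - 43648) = √(-43648 + √10)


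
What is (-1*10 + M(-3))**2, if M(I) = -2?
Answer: 144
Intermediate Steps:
(-1*10 + M(-3))**2 = (-1*10 - 2)**2 = (-10 - 2)**2 = (-12)**2 = 144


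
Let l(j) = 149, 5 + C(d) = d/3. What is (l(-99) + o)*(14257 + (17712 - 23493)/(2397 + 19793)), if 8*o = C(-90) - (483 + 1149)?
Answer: -30053919655/35504 ≈ -8.4649e+5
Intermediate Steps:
C(d) = -5 + d/3
o = -1667/8 (o = ((-5 + (1/3)*(-90)) - (483 + 1149))/8 = ((-5 - 30) - 1*1632)/8 = (-35 - 1632)/8 = (1/8)*(-1667) = -1667/8 ≈ -208.38)
(l(-99) + o)*(14257 + (17712 - 23493)/(2397 + 19793)) = (149 - 1667/8)*(14257 + (17712 - 23493)/(2397 + 19793)) = -475*(14257 - 5781/22190)/8 = -475/8*316357049/22190 = -30053919655/35504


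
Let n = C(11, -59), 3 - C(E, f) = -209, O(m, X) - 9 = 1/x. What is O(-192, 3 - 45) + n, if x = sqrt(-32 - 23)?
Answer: 221 - I*sqrt(55)/55 ≈ 221.0 - 0.13484*I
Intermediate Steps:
x = I*sqrt(55) (x = sqrt(-55) = I*sqrt(55) ≈ 7.4162*I)
O(m, X) = 9 - I*sqrt(55)/55 (O(m, X) = 9 + 1/(I*sqrt(55)) = 9 - I*sqrt(55)/55)
C(E, f) = 212 (C(E, f) = 3 - 1*(-209) = 3 + 209 = 212)
n = 212
O(-192, 3 - 45) + n = (9 - I*sqrt(55)/55) + 212 = 221 - I*sqrt(55)/55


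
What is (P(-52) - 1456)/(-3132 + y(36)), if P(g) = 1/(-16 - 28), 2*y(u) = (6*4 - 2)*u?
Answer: 21355/40128 ≈ 0.53217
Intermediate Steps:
y(u) = 11*u (y(u) = ((6*4 - 2)*u)/2 = ((24 - 2)*u)/2 = (22*u)/2 = 11*u)
P(g) = -1/44 (P(g) = 1/(-44) = -1/44)
(P(-52) - 1456)/(-3132 + y(36)) = (-1/44 - 1456)/(-3132 + 11*36) = -64065/(44*(-3132 + 396)) = -64065/44/(-2736) = -64065/44*(-1/2736) = 21355/40128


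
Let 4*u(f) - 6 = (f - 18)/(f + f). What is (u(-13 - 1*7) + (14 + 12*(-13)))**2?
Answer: 125910841/6400 ≈ 19674.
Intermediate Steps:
u(f) = 3/2 + (-18 + f)/(8*f) (u(f) = 3/2 + ((f - 18)/(f + f))/4 = 3/2 + ((-18 + f)/((2*f)))/4 = 3/2 + ((-18 + f)*(1/(2*f)))/4 = 3/2 + ((-18 + f)/(2*f))/4 = 3/2 + (-18 + f)/(8*f))
(u(-13 - 1*7) + (14 + 12*(-13)))**2 = ((-18 + 13*(-13 - 1*7))/(8*(-13 - 1*7)) + (14 + 12*(-13)))**2 = ((-18 + 13*(-13 - 7))/(8*(-13 - 7)) + (14 - 156))**2 = ((1/8)*(-18 + 13*(-20))/(-20) - 142)**2 = ((1/8)*(-1/20)*(-18 - 260) - 142)**2 = ((1/8)*(-1/20)*(-278) - 142)**2 = (139/80 - 142)**2 = (-11221/80)**2 = 125910841/6400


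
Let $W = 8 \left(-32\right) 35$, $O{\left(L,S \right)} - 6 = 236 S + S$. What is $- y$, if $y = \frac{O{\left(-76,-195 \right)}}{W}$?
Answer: $- \frac{46209}{8960} \approx -5.1573$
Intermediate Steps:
$O{\left(L,S \right)} = 6 + 237 S$ ($O{\left(L,S \right)} = 6 + \left(236 S + S\right) = 6 + 237 S$)
$W = -8960$ ($W = \left(-256\right) 35 = -8960$)
$y = \frac{46209}{8960}$ ($y = \frac{6 + 237 \left(-195\right)}{-8960} = \left(6 - 46215\right) \left(- \frac{1}{8960}\right) = \left(-46209\right) \left(- \frac{1}{8960}\right) = \frac{46209}{8960} \approx 5.1573$)
$- y = \left(-1\right) \frac{46209}{8960} = - \frac{46209}{8960}$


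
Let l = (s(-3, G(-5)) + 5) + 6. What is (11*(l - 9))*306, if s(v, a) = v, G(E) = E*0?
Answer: -3366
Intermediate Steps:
G(E) = 0
l = 8 (l = (-3 + 5) + 6 = 2 + 6 = 8)
(11*(l - 9))*306 = (11*(8 - 9))*306 = (11*(-1))*306 = -11*306 = -3366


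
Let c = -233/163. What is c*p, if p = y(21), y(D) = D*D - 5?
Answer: -101588/163 ≈ -623.24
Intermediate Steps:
y(D) = -5 + D² (y(D) = D² - 5 = -5 + D²)
p = 436 (p = -5 + 21² = -5 + 441 = 436)
c = -233/163 (c = -233*1/163 = -233/163 ≈ -1.4294)
c*p = -233/163*436 = -101588/163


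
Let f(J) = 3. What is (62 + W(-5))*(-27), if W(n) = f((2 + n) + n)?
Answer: -1755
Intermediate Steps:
W(n) = 3
(62 + W(-5))*(-27) = (62 + 3)*(-27) = 65*(-27) = -1755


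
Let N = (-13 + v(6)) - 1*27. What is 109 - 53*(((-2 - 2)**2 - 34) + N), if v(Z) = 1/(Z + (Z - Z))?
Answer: 19045/6 ≈ 3174.2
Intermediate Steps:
v(Z) = 1/Z (v(Z) = 1/(Z + 0) = 1/Z)
N = -239/6 (N = (-13 + 1/6) - 1*27 = (-13 + 1/6) - 27 = -77/6 - 27 = -239/6 ≈ -39.833)
109 - 53*(((-2 - 2)**2 - 34) + N) = 109 - 53*(((-2 - 2)**2 - 34) - 239/6) = 109 - 53*(((-4)**2 - 34) - 239/6) = 109 - 53*((16 - 34) - 239/6) = 109 - 53*(-18 - 239/6) = 109 - 53*(-347/6) = 109 + 18391/6 = 19045/6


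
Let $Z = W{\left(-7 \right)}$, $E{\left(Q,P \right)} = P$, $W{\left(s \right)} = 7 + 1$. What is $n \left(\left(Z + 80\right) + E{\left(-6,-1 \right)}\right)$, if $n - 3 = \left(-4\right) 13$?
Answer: $-4263$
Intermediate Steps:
$W{\left(s \right)} = 8$
$Z = 8$
$n = -49$ ($n = 3 - 52 = -49$)
$n \left(\left(Z + 80\right) + E{\left(-6,-1 \right)}\right) = - 49 \left(\left(8 + 80\right) - 1\right) = - 49 \left(88 - 1\right) = \left(-49\right) 87 = -4263$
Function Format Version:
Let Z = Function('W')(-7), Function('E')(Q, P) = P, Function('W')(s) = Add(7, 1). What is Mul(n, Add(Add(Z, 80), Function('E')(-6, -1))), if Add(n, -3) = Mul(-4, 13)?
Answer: -4263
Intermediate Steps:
Function('W')(s) = 8
Z = 8
n = -49 (n = Add(3, Mul(-4, 13)) = Add(3, -52) = -49)
Mul(n, Add(Add(Z, 80), Function('E')(-6, -1))) = Mul(-49, Add(Add(8, 80), -1)) = Mul(-49, Add(88, -1)) = Mul(-49, 87) = -4263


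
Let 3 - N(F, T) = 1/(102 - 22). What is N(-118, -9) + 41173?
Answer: 3294079/80 ≈ 41176.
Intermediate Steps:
N(F, T) = 239/80 (N(F, T) = 3 - 1/(102 - 22) = 3 - 1/80 = 239/80)
N(-118, -9) + 41173 = 239/80 + 41173 = 3294079/80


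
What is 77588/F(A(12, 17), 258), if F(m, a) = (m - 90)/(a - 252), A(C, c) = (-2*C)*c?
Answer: -77588/83 ≈ -934.79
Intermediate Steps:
A(C, c) = -2*C*c
F(m, a) = (-90 + m)/(-252 + a)
77588/F(A(12, 17), 258) = 77588/(((-90 - 2*12*17)/(-252 + 258))) = 77588/(((-90 - 408)/6)) = 77588/(((⅙)*(-498))) = 77588/(-83) = 77588*(-1/83) = -77588/83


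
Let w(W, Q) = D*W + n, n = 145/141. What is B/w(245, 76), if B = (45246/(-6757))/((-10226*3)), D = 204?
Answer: 1063281/243474796702825 ≈ 4.3671e-9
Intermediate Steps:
n = 145/141 (n = 145*(1/141) = 145/141 ≈ 1.0284)
B = 7541/34548541 (B = (45246*(-1/6757))/(-30678) = -45246/6757*(-1/30678) = 7541/34548541 ≈ 0.00021827)
w(W, Q) = 145/141 + 204*W (w(W, Q) = 204*W + 145/141 = 145/141 + 204*W)
B/w(245, 76) = 7541/(34548541*(145/141 + 204*245)) = 7541/(34548541*(145/141 + 49980)) = 7541/(34548541*(7047325/141)) = (7541/34548541)*(141/7047325) = 1063281/243474796702825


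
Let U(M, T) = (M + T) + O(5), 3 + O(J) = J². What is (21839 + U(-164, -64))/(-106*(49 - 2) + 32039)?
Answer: 7211/9019 ≈ 0.79953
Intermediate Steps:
O(J) = -3 + J²
U(M, T) = 22 + M + T (U(M, T) = (M + T) + (-3 + 5²) = (M + T) + (-3 + 25) = (M + T) + 22 = 22 + M + T)
(21839 + U(-164, -64))/(-106*(49 - 2) + 32039) = (21839 + (22 - 164 - 64))/(-106*(49 - 2) + 32039) = (21839 - 206)/(-106*47 + 32039) = 21633/(-4982 + 32039) = 21633/27057 = 21633*(1/27057) = 7211/9019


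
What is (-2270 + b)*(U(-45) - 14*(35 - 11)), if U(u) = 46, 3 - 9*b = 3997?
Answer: 7082960/9 ≈ 7.8700e+5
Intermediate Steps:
b = -3994/9 (b = 1/3 - 1/9*3997 = 1/3 - 3997/9 = -3994/9 ≈ -443.78)
(-2270 + b)*(U(-45) - 14*(35 - 11)) = (-2270 - 3994/9)*(46 - 14*(35 - 11)) = -24424*(46 - 14*24)/9 = -24424*(46 - 336)/9 = -24424/9*(-290) = 7082960/9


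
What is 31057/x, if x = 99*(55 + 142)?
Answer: 31057/19503 ≈ 1.5924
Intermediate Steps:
x = 19503 (x = 99*197 = 19503)
31057/x = 31057/19503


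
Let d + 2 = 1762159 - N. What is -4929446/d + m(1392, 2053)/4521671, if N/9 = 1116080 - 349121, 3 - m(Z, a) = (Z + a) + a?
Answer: 1590077579974/1660252300861 ≈ 0.95773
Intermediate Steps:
m(Z, a) = 3 - Z - 2*a (m(Z, a) = 3 - ((Z + a) + a) = 3 - (Z + 2*a) = 3 + (-Z - 2*a) = 3 - Z - 2*a)
N = 6902631 (N = 9*(1116080 - 349121) = 9*766959 = 6902631)
d = -5140474 (d = -2 + (1762159 - 1*6902631) = -2 + (1762159 - 6902631) = -2 - 5140472 = -5140474)
-4929446/d + m(1392, 2053)/4521671 = -4929446/(-5140474) + (3 - 1*1392 - 2*2053)/4521671 = -4929446*(-1/5140474) + (3 - 1392 - 4106)*(1/4521671) = 2464723/2570237 - 5495*1/4521671 = 2464723/2570237 - 785/645953 = 1590077579974/1660252300861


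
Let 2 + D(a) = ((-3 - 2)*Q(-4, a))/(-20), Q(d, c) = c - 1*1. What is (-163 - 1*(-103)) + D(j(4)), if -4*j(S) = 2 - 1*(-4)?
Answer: -501/8 ≈ -62.625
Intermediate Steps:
Q(d, c) = -1 + c (Q(d, c) = c - 1 = -1 + c)
j(S) = -3/2 (j(S) = -(2 - 1*(-4))/4 = -(2 + 4)/4 = -1/4*6 = -3/2)
D(a) = -9/4 + a/4 (D(a) = -2 + ((-3 - 2)*(-1 + a))/(-20) = -2 - 5*(-1 + a)*(-1/20) = -2 + (5 - 5*a)*(-1/20) = -2 + (-1/4 + a/4) = -9/4 + a/4)
(-163 - 1*(-103)) + D(j(4)) = (-163 - 1*(-103)) + (-9/4 + (1/4)*(-3/2)) = (-163 + 103) + (-9/4 - 3/8) = -60 - 21/8 = -501/8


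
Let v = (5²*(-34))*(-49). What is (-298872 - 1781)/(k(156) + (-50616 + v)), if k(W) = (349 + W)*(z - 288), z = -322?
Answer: 300653/317016 ≈ 0.94838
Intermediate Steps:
v = 41650 (v = (25*(-34))*(-49) = -850*(-49) = 41650)
k(W) = -212890 - 610*W (k(W) = (349 + W)*(-322 - 288) = (349 + W)*(-610) = -212890 - 610*W)
(-298872 - 1781)/(k(156) + (-50616 + v)) = (-298872 - 1781)/((-212890 - 610*156) + (-50616 + 41650)) = -300653/((-212890 - 95160) - 8966) = -300653/(-308050 - 8966) = -300653/(-317016) = -300653*(-1/317016) = 300653/317016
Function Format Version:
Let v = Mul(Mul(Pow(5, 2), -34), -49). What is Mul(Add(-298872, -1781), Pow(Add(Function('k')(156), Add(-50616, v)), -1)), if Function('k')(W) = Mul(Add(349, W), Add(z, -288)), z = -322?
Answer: Rational(300653, 317016) ≈ 0.94838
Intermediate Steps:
v = 41650 (v = Mul(Mul(25, -34), -49) = Mul(-850, -49) = 41650)
Function('k')(W) = Add(-212890, Mul(-610, W)) (Function('k')(W) = Mul(Add(349, W), Add(-322, -288)) = Mul(Add(349, W), -610) = Add(-212890, Mul(-610, W)))
Mul(Add(-298872, -1781), Pow(Add(Function('k')(156), Add(-50616, v)), -1)) = Mul(Add(-298872, -1781), Pow(Add(Add(-212890, Mul(-610, 156)), Add(-50616, 41650)), -1)) = Mul(-300653, Pow(Add(Add(-212890, -95160), -8966), -1)) = Mul(-300653, Pow(Add(-308050, -8966), -1)) = Mul(-300653, Pow(-317016, -1)) = Mul(-300653, Rational(-1, 317016)) = Rational(300653, 317016)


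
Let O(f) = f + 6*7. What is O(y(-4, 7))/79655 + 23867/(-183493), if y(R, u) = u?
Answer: -1892134728/14616134915 ≈ -0.12946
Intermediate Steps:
O(f) = 42 + f (O(f) = f + 42 = 42 + f)
O(y(-4, 7))/79655 + 23867/(-183493) = (42 + 7)/79655 + 23867/(-183493) = 49*(1/79655) + 23867*(-1/183493) = 49/79655 - 23867/183493 = -1892134728/14616134915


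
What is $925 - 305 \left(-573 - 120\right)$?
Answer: $212290$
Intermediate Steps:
$925 - 305 \left(-573 - 120\right) = 925 - -211365 = 925 + 211365 = 212290$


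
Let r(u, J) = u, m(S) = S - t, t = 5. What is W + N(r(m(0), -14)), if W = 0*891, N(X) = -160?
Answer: -160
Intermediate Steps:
m(S) = -5 + S (m(S) = S - 1*5 = S - 5 = -5 + S)
W = 0
W + N(r(m(0), -14)) = 0 - 160 = -160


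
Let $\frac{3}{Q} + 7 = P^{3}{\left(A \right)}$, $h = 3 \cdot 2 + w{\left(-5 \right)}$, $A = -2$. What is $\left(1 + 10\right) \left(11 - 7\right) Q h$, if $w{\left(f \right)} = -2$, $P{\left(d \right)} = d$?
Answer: $- \frac{176}{5} \approx -35.2$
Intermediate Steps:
$h = 4$ ($h = 3 \cdot 2 - 2 = 6 - 2 = 4$)
$Q = - \frac{1}{5}$ ($Q = \frac{3}{-7 + \left(-2\right)^{3}} = \frac{3}{-7 - 8} = \frac{3}{-15} = 3 \left(- \frac{1}{15}\right) = - \frac{1}{5} \approx -0.2$)
$\left(1 + 10\right) \left(11 - 7\right) Q h = \left(1 + 10\right) \left(11 - 7\right) \left(- \frac{1}{5}\right) 4 = 11 \left(11 - 7\right) \left(- \frac{1}{5}\right) 4 = 11 \cdot 4 \left(- \frac{1}{5}\right) 4 = 44 \left(- \frac{1}{5}\right) 4 = \left(- \frac{44}{5}\right) 4 = - \frac{176}{5}$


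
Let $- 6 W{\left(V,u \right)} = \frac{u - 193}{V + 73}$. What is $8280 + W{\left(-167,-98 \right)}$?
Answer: $\frac{1556543}{188} \approx 8279.5$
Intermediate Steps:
$W{\left(V,u \right)} = - \frac{-193 + u}{6 \left(73 + V\right)}$ ($W{\left(V,u \right)} = - \frac{\left(u - 193\right) \frac{1}{V + 73}}{6} = - \frac{\left(-193 + u\right) \frac{1}{73 + V}}{6} = - \frac{\frac{1}{73 + V} \left(-193 + u\right)}{6} = - \frac{-193 + u}{6 \left(73 + V\right)}$)
$8280 + W{\left(-167,-98 \right)} = 8280 + \frac{193 - -98}{6 \left(73 - 167\right)} = 8280 + \frac{193 + 98}{6 \left(-94\right)} = 8280 + \frac{1}{6} \left(- \frac{1}{94}\right) 291 = 8280 - \frac{97}{188} = \frac{1556543}{188}$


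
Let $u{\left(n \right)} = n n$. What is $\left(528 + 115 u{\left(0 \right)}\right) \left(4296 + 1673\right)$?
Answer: $3151632$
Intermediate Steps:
$u{\left(n \right)} = n^{2}$
$\left(528 + 115 u{\left(0 \right)}\right) \left(4296 + 1673\right) = \left(528 + 115 \cdot 0^{2}\right) \left(4296 + 1673\right) = \left(528 + 115 \cdot 0\right) 5969 = \left(528 + 0\right) 5969 = 528 \cdot 5969 = 3151632$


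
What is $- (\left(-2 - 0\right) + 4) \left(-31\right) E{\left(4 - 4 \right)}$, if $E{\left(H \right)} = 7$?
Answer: $434$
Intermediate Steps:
$- (\left(-2 - 0\right) + 4) \left(-31\right) E{\left(4 - 4 \right)} = - (\left(-2 - 0\right) + 4) \left(-31\right) 7 = - (\left(-2 + 0\right) + 4) \left(-31\right) 7 = - (-2 + 4) \left(-31\right) 7 = \left(-1\right) 2 \left(-31\right) 7 = \left(-2\right) \left(-31\right) 7 = 62 \cdot 7 = 434$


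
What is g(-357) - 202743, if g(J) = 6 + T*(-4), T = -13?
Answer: -202685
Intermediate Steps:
g(J) = 58 (g(J) = 6 - 13*(-4) = 6 + 52 = 58)
g(-357) - 202743 = 58 - 202743 = -202685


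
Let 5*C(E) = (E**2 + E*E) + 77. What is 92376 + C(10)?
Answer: 462157/5 ≈ 92431.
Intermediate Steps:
C(E) = 77/5 + 2*E**2/5 (C(E) = ((E**2 + E*E) + 77)/5 = ((E**2 + E**2) + 77)/5 = (2*E**2 + 77)/5 = (77 + 2*E**2)/5 = 77/5 + 2*E**2/5)
92376 + C(10) = 92376 + (77/5 + (2/5)*10**2) = 92376 + (77/5 + (2/5)*100) = 92376 + (77/5 + 40) = 92376 + 277/5 = 462157/5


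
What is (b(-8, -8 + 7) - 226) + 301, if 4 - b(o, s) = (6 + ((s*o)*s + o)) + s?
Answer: 90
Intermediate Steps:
b(o, s) = -2 - o - s - o*s² (b(o, s) = 4 - ((6 + ((s*o)*s + o)) + s) = 4 - ((6 + ((o*s)*s + o)) + s) = 4 - ((6 + (o*s² + o)) + s) = 4 - ((6 + (o + o*s²)) + s) = 4 - ((6 + o + o*s²) + s) = 4 - (6 + o + s + o*s²) = 4 + (-6 - o - s - o*s²) = -2 - o - s - o*s²)
(b(-8, -8 + 7) - 226) + 301 = ((-2 - 1*(-8) - (-8 + 7) - 1*(-8)*(-8 + 7)²) - 226) + 301 = ((-2 + 8 - 1*(-1) - 1*(-8)*(-1)²) - 226) + 301 = ((-2 + 8 + 1 - 1*(-8)*1) - 226) + 301 = ((-2 + 8 + 1 + 8) - 226) + 301 = (15 - 226) + 301 = -211 + 301 = 90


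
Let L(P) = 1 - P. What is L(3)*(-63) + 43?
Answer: 169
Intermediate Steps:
L(3)*(-63) + 43 = (1 - 1*3)*(-63) + 43 = (1 - 3)*(-63) + 43 = -2*(-63) + 43 = 126 + 43 = 169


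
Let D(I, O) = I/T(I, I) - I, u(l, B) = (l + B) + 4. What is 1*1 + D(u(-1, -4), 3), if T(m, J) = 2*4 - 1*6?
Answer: 3/2 ≈ 1.5000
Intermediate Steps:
T(m, J) = 2 (T(m, J) = 8 - 6 = 2)
u(l, B) = 4 + B + l (u(l, B) = (B + l) + 4 = 4 + B + l)
D(I, O) = -I/2 (D(I, O) = I/2 - I = -I/2)
1*1 + D(u(-1, -4), 3) = 1*1 - (4 - 4 - 1)/2 = 1 - ½*(-1) = 1 + ½ = 3/2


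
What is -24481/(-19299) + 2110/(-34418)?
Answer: 400933084/332116491 ≈ 1.2072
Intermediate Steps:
-24481/(-19299) + 2110/(-34418) = -24481*(-1/19299) + 2110*(-1/34418) = 24481/19299 - 1055/17209 = 400933084/332116491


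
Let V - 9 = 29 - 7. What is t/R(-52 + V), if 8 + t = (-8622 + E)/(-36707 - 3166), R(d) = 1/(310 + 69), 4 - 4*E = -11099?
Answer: -158238943/53164 ≈ -2976.4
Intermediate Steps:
V = 31 (V = 9 + (29 - 7) = 9 + 22 = 31)
E = 11103/4 (E = 1 - 1/4*(-11099) = 1 + 11099/4 = 11103/4 ≈ 2775.8)
R(d) = 1/379
t = -417517/53164 (t = -8 + (-8622 + 11103/4)/(-36707 - 3166) = -8 - 23385/4/(-39873) = -8 - 23385/4*(-1/39873) = -8 + 7795/53164 = -417517/53164 ≈ -7.8534)
t/R(-52 + V) = -417517/(53164*1/379) = -417517/53164*379 = -158238943/53164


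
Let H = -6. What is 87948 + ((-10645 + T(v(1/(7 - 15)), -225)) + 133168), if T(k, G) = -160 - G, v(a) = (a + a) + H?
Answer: 210536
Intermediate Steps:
v(a) = -6 + 2*a (v(a) = (a + a) - 6 = 2*a - 6 = -6 + 2*a)
87948 + ((-10645 + T(v(1/(7 - 15)), -225)) + 133168) = 87948 + ((-10645 + (-160 - 1*(-225))) + 133168) = 87948 + ((-10645 + (-160 + 225)) + 133168) = 87948 + ((-10645 + 65) + 133168) = 87948 + (-10580 + 133168) = 87948 + 122588 = 210536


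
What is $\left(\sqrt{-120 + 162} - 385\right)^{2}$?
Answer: $\left(385 - \sqrt{42}\right)^{2} \approx 1.4328 \cdot 10^{5}$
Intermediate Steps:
$\left(\sqrt{-120 + 162} - 385\right)^{2} = \left(\sqrt{42} - 385\right)^{2} = \left(-385 + \sqrt{42}\right)^{2}$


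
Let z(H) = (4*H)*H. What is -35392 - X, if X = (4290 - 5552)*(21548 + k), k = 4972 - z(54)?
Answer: 18712880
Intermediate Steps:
z(H) = 4*H²
k = -6692 (k = 4972 - 4*54² = 4972 - 4*2916 = 4972 - 1*11664 = 4972 - 11664 = -6692)
X = -18748272 (X = (4290 - 5552)*(21548 - 6692) = -1262*14856 = -18748272)
-35392 - X = -35392 - 1*(-18748272) = -35392 + 18748272 = 18712880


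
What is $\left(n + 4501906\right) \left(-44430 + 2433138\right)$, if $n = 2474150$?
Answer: $16663760775648$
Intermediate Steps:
$\left(n + 4501906\right) \left(-44430 + 2433138\right) = \left(2474150 + 4501906\right) \left(-44430 + 2433138\right) = 6976056 \cdot 2388708 = 16663760775648$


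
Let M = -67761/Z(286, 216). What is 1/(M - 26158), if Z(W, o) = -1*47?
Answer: -47/1161665 ≈ -4.0459e-5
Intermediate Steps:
Z(W, o) = -47
M = 67761/47 (M = -67761/(-47) = -67761*(-1/47) = 67761/47 ≈ 1441.7)
1/(M - 26158) = 1/(67761/47 - 26158) = 1/(-1161665/47) = -47/1161665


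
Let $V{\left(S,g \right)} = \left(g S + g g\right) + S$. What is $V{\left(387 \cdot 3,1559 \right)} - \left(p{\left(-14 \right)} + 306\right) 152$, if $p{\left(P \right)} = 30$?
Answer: $4190569$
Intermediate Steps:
$V{\left(S,g \right)} = S + g^{2} + S g$ ($V{\left(S,g \right)} = \left(S g + g^{2}\right) + S = \left(g^{2} + S g\right) + S = S + g^{2} + S g$)
$V{\left(387 \cdot 3,1559 \right)} - \left(p{\left(-14 \right)} + 306\right) 152 = \left(387 \cdot 3 + 1559^{2} + 387 \cdot 3 \cdot 1559\right) - \left(30 + 306\right) 152 = \left(1161 + 2430481 + 1161 \cdot 1559\right) - 336 \cdot 152 = \left(1161 + 2430481 + 1809999\right) - 51072 = 4241641 - 51072 = 4190569$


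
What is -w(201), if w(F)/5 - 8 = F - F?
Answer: -40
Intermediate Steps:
w(F) = 40 (w(F) = 40 + 5*(F - F) = 40 + 5*0 = 40 + 0 = 40)
-w(201) = -1*40 = -40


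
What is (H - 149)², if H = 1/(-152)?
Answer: 512977201/23104 ≈ 22203.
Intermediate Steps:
H = -1/152 ≈ -0.0065789
(H - 149)² = (-1/152 - 149)² = (-22649/152)² = 512977201/23104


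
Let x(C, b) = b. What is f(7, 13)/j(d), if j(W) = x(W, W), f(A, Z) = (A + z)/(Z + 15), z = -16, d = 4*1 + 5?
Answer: -1/28 ≈ -0.035714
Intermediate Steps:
d = 9 (d = 4 + 5 = 9)
f(A, Z) = (-16 + A)/(15 + Z) (f(A, Z) = (A - 16)/(Z + 15) = (-16 + A)/(15 + Z))
j(W) = W
f(7, 13)/j(d) = ((-16 + 7)/(15 + 13))/9 = (-9/28)*(⅑) = ((1/28)*(-9))*(⅑) = -9/28*⅑ = -1/28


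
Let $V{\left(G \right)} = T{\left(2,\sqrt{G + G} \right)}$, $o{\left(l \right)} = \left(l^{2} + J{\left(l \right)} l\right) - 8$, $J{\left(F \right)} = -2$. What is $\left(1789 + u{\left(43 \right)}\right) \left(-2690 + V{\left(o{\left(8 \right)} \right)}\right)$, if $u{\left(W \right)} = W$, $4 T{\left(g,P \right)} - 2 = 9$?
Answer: $-4923042$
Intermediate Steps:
$T{\left(g,P \right)} = \frac{11}{4}$ ($T{\left(g,P \right)} = \frac{1}{2} + \frac{1}{4} \cdot 9 = \frac{1}{2} + \frac{9}{4} = \frac{11}{4}$)
$o{\left(l \right)} = -8 + l^{2} - 2 l$ ($o{\left(l \right)} = \left(l^{2} - 2 l\right) - 8 = -8 + l^{2} - 2 l$)
$V{\left(G \right)} = \frac{11}{4}$
$\left(1789 + u{\left(43 \right)}\right) \left(-2690 + V{\left(o{\left(8 \right)} \right)}\right) = \left(1789 + 43\right) \left(-2690 + \frac{11}{4}\right) = 1832 \left(- \frac{10749}{4}\right) = -4923042$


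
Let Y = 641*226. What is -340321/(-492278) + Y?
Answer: 71314685069/492278 ≈ 1.4487e+5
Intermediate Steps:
Y = 144866
-340321/(-492278) + Y = -340321/(-492278) + 144866 = -340321*(-1/492278) + 144866 = 340321/492278 + 144866 = 71314685069/492278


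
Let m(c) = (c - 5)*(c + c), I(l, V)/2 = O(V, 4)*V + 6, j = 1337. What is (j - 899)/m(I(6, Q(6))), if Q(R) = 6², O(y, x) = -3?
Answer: 73/14212 ≈ 0.0051365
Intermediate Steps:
Q(R) = 36
I(l, V) = 12 - 6*V (I(l, V) = 2*(-3*V + 6) = 2*(6 - 3*V) = 12 - 6*V)
m(c) = 2*c*(-5 + c) (m(c) = (-5 + c)*(2*c) = 2*c*(-5 + c))
(j - 899)/m(I(6, Q(6))) = (1337 - 899)/((2*(12 - 6*36)*(-5 + (12 - 6*36)))) = 438/(2*(12 - 216)*(-5 + (12 - 216))) = 438/(2*(-204)*(-5 - 204)) = 438/(2*(-204)*(-209)) = 438/85272 = (1/85272)*438 = 73/14212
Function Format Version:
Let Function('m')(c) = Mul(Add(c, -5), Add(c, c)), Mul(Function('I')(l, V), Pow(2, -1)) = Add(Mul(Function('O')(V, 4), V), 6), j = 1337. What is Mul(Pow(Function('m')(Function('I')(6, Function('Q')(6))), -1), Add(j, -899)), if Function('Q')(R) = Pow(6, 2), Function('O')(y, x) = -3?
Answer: Rational(73, 14212) ≈ 0.0051365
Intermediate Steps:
Function('Q')(R) = 36
Function('I')(l, V) = Add(12, Mul(-6, V)) (Function('I')(l, V) = Mul(2, Add(Mul(-3, V), 6)) = Mul(2, Add(6, Mul(-3, V))) = Add(12, Mul(-6, V)))
Function('m')(c) = Mul(2, c, Add(-5, c)) (Function('m')(c) = Mul(Add(-5, c), Mul(2, c)) = Mul(2, c, Add(-5, c)))
Mul(Pow(Function('m')(Function('I')(6, Function('Q')(6))), -1), Add(j, -899)) = Mul(Pow(Mul(2, Add(12, Mul(-6, 36)), Add(-5, Add(12, Mul(-6, 36)))), -1), Add(1337, -899)) = Mul(Pow(Mul(2, Add(12, -216), Add(-5, Add(12, -216))), -1), 438) = Mul(Pow(Mul(2, -204, Add(-5, -204)), -1), 438) = Mul(Pow(Mul(2, -204, -209), -1), 438) = Mul(Pow(85272, -1), 438) = Mul(Rational(1, 85272), 438) = Rational(73, 14212)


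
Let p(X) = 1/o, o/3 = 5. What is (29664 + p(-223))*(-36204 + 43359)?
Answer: 212246397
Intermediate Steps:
o = 15 (o = 3*5 = 15)
p(X) = 1/15
(29664 + p(-223))*(-36204 + 43359) = (29664 + 1/15)*(-36204 + 43359) = (444961/15)*7155 = 212246397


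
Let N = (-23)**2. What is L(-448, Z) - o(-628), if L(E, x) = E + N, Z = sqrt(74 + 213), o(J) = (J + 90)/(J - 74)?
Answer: 28162/351 ≈ 80.234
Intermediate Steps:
o(J) = (90 + J)/(-74 + J)
N = 529
Z = sqrt(287) ≈ 16.941
L(E, x) = 529 + E (L(E, x) = E + 529 = 529 + E)
L(-448, Z) - o(-628) = (529 - 448) - (90 - 628)/(-74 - 628) = 81 - (-538)/(-702) = 81 - (-1)*(-538)/702 = 81 - 1*269/351 = 81 - 269/351 = 28162/351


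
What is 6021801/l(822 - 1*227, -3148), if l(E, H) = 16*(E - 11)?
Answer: 6021801/9344 ≈ 644.46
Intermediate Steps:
l(E, H) = -176 + 16*E (l(E, H) = 16*(-11 + E) = -176 + 16*E)
6021801/l(822 - 1*227, -3148) = 6021801/(-176 + 16*(822 - 1*227)) = 6021801/(-176 + 16*(822 - 227)) = 6021801/(-176 + 16*595) = 6021801/(-176 + 9520) = 6021801/9344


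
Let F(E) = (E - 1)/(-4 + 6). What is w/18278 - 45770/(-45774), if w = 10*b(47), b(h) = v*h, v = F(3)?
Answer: 214524460/209164293 ≈ 1.0256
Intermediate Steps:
F(E) = -1/2 + E/2 (F(E) = (-1 + E)/2 = (-1 + E)*(1/2) = -1/2 + E/2)
v = 1 (v = -1/2 + (1/2)*3 = -1/2 + 3/2 = 1)
b(h) = h (b(h) = 1*h = h)
w = 470 (w = 10*47 = 470)
w/18278 - 45770/(-45774) = 470/18278 - 45770/(-45774) = 470*(1/18278) - 45770*(-1/45774) = 235/9139 + 22885/22887 = 214524460/209164293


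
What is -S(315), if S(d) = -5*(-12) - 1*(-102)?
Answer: -162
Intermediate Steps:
S(d) = 162 (S(d) = 60 + 102 = 162)
-S(315) = -1*162 = -162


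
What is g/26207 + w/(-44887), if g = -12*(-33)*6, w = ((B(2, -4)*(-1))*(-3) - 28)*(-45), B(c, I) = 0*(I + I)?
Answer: 73630692/1176353609 ≈ 0.062592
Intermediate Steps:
B(c, I) = 0 (B(c, I) = 0*(2*I) = 0)
w = 1260 (w = ((0*(-1))*(-3) - 28)*(-45) = (0*(-3) - 28)*(-45) = (0 - 28)*(-45) = -28*(-45) = 1260)
g = 2376 (g = 396*6 = 2376)
g/26207 + w/(-44887) = 2376/26207 + 1260/(-44887) = 2376*(1/26207) + 1260*(-1/44887) = 2376/26207 - 1260/44887 = 73630692/1176353609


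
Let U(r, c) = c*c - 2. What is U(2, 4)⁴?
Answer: 38416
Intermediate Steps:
U(r, c) = -2 + c² (U(r, c) = c² - 2 = -2 + c²)
U(2, 4)⁴ = (-2 + 4²)⁴ = (-2 + 16)⁴ = 14⁴ = 38416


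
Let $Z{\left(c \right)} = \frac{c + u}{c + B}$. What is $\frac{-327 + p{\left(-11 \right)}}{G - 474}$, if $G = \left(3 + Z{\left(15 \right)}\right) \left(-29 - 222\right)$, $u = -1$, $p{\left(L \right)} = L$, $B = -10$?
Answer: $\frac{1690}{9649} \approx 0.17515$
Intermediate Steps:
$Z{\left(c \right)} = \frac{-1 + c}{-10 + c}$ ($Z{\left(c \right)} = \frac{c - 1}{c - 10} = \frac{-1 + c}{-10 + c}$)
$G = - \frac{7279}{5}$ ($G = \left(3 + \frac{-1 + 15}{-10 + 15}\right) \left(-29 - 222\right) = \left(3 + \frac{1}{5} \cdot 14\right) \left(-251\right) = \left(3 + \frac{14}{5}\right) \left(-251\right) = \frac{29}{5} \left(-251\right) = - \frac{7279}{5} \approx -1455.8$)
$\frac{-327 + p{\left(-11 \right)}}{G - 474} = \frac{-327 - 11}{- \frac{7279}{5} - 474} = - \frac{338}{- \frac{9649}{5}} = \left(-338\right) \left(- \frac{5}{9649}\right) = \frac{1690}{9649}$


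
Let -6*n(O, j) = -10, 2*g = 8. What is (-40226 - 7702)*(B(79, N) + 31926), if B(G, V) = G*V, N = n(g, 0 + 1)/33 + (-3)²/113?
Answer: -5707764467536/3729 ≈ -1.5306e+9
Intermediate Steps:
g = 4 (g = (½)*8 = 4)
n(O, j) = 5/3 (n(O, j) = -⅙*(-10) = 5/3)
N = 1456/11187 (N = (5/3)/33 + (-3)²/113 = (5/3)*(1/33) + 9*(1/113) = 5/99 + 9/113 = 1456/11187 ≈ 0.13015)
(-40226 - 7702)*(B(79, N) + 31926) = (-40226 - 7702)*(79*(1456/11187) + 31926) = -47928*(115024/11187 + 31926) = -47928*357271186/11187 = -5707764467536/3729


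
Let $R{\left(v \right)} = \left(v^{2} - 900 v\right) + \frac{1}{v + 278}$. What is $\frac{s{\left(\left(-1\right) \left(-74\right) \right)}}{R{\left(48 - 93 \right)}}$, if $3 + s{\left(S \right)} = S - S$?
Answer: $- \frac{699}{9908326} \approx -7.0547 \cdot 10^{-5}$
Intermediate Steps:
$s{\left(S \right)} = -3$ ($s{\left(S \right)} = -3 + \left(S - S\right) = -3 + 0 = -3$)
$R{\left(v \right)} = v^{2} + \frac{1}{278 + v} - 900 v$ ($R{\left(v \right)} = \left(v^{2} - 900 v\right) + \frac{1}{278 + v} = v^{2} + \frac{1}{278 + v} - 900 v$)
$\frac{s{\left(\left(-1\right) \left(-74\right) \right)}}{R{\left(48 - 93 \right)}} = - \frac{3}{\frac{1}{278 + \left(48 - 93\right)} \left(1 + \left(48 - 93\right)^{3} - 250200 \left(48 - 93\right) - 622 \left(48 - 93\right)^{2}\right)} = - \frac{3}{\frac{1}{278 - 45} \left(1 + \left(-45\right)^{3} - -11259000 - 622 \left(-45\right)^{2}\right)} = - \frac{3}{\frac{1}{233} \left(1 - 91125 + 11259000 - 1259550\right)} = - \frac{3}{\frac{1}{233} \cdot 9908326} = - \frac{3}{\frac{9908326}{233}} = \left(-3\right) \frac{233}{9908326} = - \frac{699}{9908326}$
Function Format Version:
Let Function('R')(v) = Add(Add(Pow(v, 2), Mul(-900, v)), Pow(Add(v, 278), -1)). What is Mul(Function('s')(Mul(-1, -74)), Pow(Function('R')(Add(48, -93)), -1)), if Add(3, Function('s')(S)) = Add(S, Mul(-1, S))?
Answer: Rational(-699, 9908326) ≈ -7.0547e-5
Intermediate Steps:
Function('s')(S) = -3 (Function('s')(S) = Add(-3, Add(S, Mul(-1, S))) = Add(-3, 0) = -3)
Function('R')(v) = Add(Pow(v, 2), Pow(Add(278, v), -1), Mul(-900, v)) (Function('R')(v) = Add(Add(Pow(v, 2), Mul(-900, v)), Pow(Add(278, v), -1)) = Add(Pow(v, 2), Pow(Add(278, v), -1), Mul(-900, v)))
Mul(Function('s')(Mul(-1, -74)), Pow(Function('R')(Add(48, -93)), -1)) = Mul(-3, Pow(Mul(Pow(Add(278, Add(48, -93)), -1), Add(1, Pow(Add(48, -93), 3), Mul(-250200, Add(48, -93)), Mul(-622, Pow(Add(48, -93), 2)))), -1)) = Mul(-3, Pow(Mul(Pow(Add(278, -45), -1), Add(1, Pow(-45, 3), Mul(-250200, -45), Mul(-622, Pow(-45, 2)))), -1)) = Mul(-3, Pow(Mul(Pow(233, -1), Add(1, -91125, 11259000, Mul(-622, 2025))), -1)) = Mul(-3, Pow(Mul(Rational(1, 233), Add(1, -91125, 11259000, -1259550)), -1)) = Mul(-3, Pow(Mul(Rational(1, 233), 9908326), -1)) = Mul(-3, Pow(Rational(9908326, 233), -1)) = Mul(-3, Rational(233, 9908326)) = Rational(-699, 9908326)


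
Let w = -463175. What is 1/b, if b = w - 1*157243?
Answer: -1/620418 ≈ -1.6118e-6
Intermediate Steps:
b = -620418 (b = -463175 - 1*157243 = -463175 - 157243 = -620418)
1/b = 1/(-620418) = -1/620418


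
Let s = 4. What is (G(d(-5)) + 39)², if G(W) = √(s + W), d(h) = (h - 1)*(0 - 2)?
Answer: 1849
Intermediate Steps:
d(h) = 2 - 2*h (d(h) = (-1 + h)*(-2) = 2 - 2*h)
G(W) = √(4 + W)
(G(d(-5)) + 39)² = (√(4 + (2 - 2*(-5))) + 39)² = (√(4 + (2 + 10)) + 39)² = (√(4 + 12) + 39)² = (√16 + 39)² = (4 + 39)² = 43² = 1849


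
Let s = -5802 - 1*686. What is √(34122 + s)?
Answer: √27634 ≈ 166.23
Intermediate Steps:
s = -6488 (s = -5802 - 686 = -6488)
√(34122 + s) = √(34122 - 6488) = √27634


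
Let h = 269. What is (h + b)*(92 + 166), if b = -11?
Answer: 66564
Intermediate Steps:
(h + b)*(92 + 166) = (269 - 11)*(92 + 166) = 258*258 = 66564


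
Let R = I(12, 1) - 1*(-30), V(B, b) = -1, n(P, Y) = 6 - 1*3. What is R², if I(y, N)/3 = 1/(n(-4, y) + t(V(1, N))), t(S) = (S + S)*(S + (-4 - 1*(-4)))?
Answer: 23409/25 ≈ 936.36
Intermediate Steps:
n(P, Y) = 3 (n(P, Y) = 6 - 3 = 3)
t(S) = 2*S² (t(S) = (2*S)*(S + (-4 + 4)) = (2*S)*(S + 0) = (2*S)*S = 2*S²)
I(y, N) = ⅗ (I(y, N) = 3/(3 + 2*(-1)²) = 3/(3 + 2*1) = 3/(3 + 2) = 3/5 = 3*(⅕) = ⅗)
R = 153/5 (R = ⅗ - 1*(-30) = ⅗ + 30 = 153/5 ≈ 30.600)
R² = (153/5)² = 23409/25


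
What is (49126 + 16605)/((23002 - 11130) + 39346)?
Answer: 65731/51218 ≈ 1.2834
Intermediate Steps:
(49126 + 16605)/((23002 - 11130) + 39346) = 65731/(11872 + 39346) = 65731/51218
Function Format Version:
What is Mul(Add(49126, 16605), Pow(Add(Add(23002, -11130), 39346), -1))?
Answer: Rational(65731, 51218) ≈ 1.2834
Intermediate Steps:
Mul(Add(49126, 16605), Pow(Add(Add(23002, -11130), 39346), -1)) = Mul(65731, Pow(Add(11872, 39346), -1)) = Mul(65731, Pow(51218, -1)) = Mul(65731, Rational(1, 51218)) = Rational(65731, 51218)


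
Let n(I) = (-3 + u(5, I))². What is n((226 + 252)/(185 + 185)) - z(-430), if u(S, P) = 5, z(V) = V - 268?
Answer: 702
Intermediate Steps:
z(V) = -268 + V
n(I) = 4 (n(I) = (-3 + 5)² = 2² = 4)
n((226 + 252)/(185 + 185)) - z(-430) = 4 - (-268 - 430) = 4 - 1*(-698) = 4 + 698 = 702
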